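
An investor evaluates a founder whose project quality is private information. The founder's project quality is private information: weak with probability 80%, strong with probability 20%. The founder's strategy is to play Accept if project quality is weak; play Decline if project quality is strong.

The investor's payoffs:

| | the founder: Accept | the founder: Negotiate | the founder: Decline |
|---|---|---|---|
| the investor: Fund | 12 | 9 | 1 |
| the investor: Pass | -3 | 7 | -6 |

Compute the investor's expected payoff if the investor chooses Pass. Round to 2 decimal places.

-3.60

E[Pass] = 0.8·(-3) + 0.2·(-6) = (-2.4) + (-1.2) = -3.6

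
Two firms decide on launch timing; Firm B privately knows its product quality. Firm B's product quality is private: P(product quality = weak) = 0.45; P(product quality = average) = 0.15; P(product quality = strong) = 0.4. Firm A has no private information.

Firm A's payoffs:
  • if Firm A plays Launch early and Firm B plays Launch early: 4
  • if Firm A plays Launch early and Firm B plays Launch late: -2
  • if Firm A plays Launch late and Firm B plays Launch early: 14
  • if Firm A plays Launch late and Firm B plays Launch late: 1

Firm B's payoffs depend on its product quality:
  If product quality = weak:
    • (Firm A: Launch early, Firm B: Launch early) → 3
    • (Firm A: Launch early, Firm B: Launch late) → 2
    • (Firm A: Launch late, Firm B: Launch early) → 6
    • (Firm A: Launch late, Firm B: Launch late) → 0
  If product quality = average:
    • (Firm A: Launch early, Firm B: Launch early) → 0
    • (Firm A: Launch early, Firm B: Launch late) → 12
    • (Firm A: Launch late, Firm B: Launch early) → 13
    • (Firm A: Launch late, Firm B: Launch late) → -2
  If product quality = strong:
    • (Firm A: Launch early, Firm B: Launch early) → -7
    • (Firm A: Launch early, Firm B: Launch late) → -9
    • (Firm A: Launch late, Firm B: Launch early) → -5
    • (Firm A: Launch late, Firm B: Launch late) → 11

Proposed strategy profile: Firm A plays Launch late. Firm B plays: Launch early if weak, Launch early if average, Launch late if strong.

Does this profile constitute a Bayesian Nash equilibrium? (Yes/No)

Yes

A profile is a BNE iff every type of every player is best-responding given beliefs about the other side.
Firm A plays Launch late: E[Launch late] = 0.45·(14) + 0.15·(14) + 0.4·(1) = 8.8; E[Launch early] = 1.6. Best-responding. ✓
Firm B (product quality weak), facing Launch late: Launch early gives 6, Launch late gives 0. Proposed Launch early is best. ✓
Firm B (product quality average), facing Launch late: Launch early gives 13, Launch late gives -2. Proposed Launch early is best. ✓
Firm B (product quality strong), facing Launch late: Launch early gives -5, Launch late gives 11. Proposed Launch late is best. ✓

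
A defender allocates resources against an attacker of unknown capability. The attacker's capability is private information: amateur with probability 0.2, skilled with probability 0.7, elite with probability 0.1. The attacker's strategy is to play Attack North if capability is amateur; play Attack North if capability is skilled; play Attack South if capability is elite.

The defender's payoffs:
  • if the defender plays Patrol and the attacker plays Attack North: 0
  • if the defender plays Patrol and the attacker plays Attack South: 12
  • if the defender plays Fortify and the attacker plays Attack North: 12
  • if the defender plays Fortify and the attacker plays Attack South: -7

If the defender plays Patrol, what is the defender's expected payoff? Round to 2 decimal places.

E[Patrol] = 0.2·0 + 0.7·0 + 0.1·12 = 0 + 0 + 1.2 = 1.2

1.20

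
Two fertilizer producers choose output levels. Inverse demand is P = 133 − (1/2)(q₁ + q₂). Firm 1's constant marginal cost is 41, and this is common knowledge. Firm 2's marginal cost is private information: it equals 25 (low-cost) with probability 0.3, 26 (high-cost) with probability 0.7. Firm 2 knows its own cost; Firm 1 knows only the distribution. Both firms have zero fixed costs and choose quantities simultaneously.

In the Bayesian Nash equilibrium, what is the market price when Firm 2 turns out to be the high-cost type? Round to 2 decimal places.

Type-c best response for Firm 2: q₂(c) = (133 − c) − q₁/2.
Firm 1 maximizes expected profit; its first-order condition is 133 − q₁ − (1/2)E[q₂] − 41 = 0.
Substituting E[q₂] and solving: E[c₂] = 25.7, so q₁ = (133 − 2·41 + 25.7)/(3/2) = 51.1333.
q₂(high-cost) = 81.4333, so P = 133 − (1/2)·(51.1333 + 81.4333) = 66.7167.

66.72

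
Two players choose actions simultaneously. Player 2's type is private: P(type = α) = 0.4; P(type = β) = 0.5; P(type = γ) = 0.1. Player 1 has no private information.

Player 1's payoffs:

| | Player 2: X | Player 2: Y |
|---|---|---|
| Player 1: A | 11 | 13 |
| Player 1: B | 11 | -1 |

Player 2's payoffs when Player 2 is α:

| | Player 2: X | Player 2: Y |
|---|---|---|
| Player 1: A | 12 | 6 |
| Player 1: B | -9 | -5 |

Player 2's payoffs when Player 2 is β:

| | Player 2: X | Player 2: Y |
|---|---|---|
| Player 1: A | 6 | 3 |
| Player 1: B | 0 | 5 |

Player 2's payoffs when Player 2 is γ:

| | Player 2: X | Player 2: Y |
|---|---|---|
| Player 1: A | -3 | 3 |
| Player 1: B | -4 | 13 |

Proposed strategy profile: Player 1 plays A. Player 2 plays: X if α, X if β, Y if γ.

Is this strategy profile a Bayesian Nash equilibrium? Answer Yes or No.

Yes

A profile is a BNE iff every type of every player is best-responding given beliefs about the other side.
Player 1 plays A: E[A] = 0.4·(11) + 0.5·(11) + 0.1·(13) = 11.2; E[B] = 9.8. Best-responding. ✓
Player 2 (type α), facing A: X gives 12, Y gives 6. Proposed X is best. ✓
Player 2 (type β), facing A: X gives 6, Y gives 3. Proposed X is best. ✓
Player 2 (type γ), facing A: X gives -3, Y gives 3. Proposed Y is best. ✓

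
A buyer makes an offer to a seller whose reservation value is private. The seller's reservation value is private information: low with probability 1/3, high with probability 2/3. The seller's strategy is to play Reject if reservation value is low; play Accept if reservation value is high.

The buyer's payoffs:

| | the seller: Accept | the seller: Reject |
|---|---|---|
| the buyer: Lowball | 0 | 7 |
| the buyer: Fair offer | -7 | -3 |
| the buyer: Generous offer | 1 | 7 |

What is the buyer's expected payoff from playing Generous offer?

3

E[Generous offer] = 1/3·7 + 2/3·1 = 7/3 + 2/3 = 3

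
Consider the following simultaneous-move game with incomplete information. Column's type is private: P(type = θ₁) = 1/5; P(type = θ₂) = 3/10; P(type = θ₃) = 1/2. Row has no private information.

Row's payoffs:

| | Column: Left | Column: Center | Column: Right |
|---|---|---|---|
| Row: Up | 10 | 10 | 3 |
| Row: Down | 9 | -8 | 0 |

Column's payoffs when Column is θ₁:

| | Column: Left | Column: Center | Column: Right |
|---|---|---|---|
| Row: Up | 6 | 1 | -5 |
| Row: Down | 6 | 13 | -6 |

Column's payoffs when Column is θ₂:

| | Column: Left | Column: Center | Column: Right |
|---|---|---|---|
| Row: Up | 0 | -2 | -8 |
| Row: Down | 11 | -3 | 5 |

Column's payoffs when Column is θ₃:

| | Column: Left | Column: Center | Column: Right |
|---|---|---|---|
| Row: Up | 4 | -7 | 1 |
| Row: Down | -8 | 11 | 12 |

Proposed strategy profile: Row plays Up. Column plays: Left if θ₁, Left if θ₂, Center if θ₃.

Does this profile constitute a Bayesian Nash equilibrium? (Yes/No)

A profile is a BNE iff every type of every player is best-responding given beliefs about the other side.
Row plays Up: E[Up] = 1/5·(10) + 3/10·(10) + 1/2·(10) = 10; E[Down] = 1/2. Best-responding. ✓
Column (type θ₁), facing Up: Left gives 6, Center gives 1, Right gives -5. Proposed Left is best. ✓
Column (type θ₂), facing Up: Left gives 0, Center gives -2, Right gives -8. Proposed Left is best. ✓
Column (type θ₃), facing Up: Left gives 4, Center gives -7, Right gives 1. Proposed Center is not best — profitable deviation exists. ✗

No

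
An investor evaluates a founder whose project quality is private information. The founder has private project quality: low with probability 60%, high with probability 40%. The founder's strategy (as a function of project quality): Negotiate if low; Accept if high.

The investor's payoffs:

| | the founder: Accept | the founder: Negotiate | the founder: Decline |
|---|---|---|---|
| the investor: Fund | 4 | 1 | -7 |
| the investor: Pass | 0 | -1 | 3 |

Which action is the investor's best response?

E[Fund] = 0.6·(1) + 0.4·(4) = 2.2
E[Pass] = 0.6·(-1) + 0.4·(0) = -0.6
Best response: Fund (2.2 is the largest).

Fund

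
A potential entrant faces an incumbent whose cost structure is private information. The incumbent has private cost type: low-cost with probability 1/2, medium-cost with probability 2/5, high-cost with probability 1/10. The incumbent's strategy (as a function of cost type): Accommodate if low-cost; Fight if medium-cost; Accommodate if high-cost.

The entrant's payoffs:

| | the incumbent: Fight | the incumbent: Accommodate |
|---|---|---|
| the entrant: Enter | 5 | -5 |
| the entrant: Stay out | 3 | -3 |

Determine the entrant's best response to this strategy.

E[Enter] = 1/2·(-5) + 2/5·(5) + 1/10·(-5) = -1
E[Stay out] = 1/2·(-3) + 2/5·(3) + 1/10·(-3) = -3/5
Best response: Stay out (-3/5 is the largest).

Stay out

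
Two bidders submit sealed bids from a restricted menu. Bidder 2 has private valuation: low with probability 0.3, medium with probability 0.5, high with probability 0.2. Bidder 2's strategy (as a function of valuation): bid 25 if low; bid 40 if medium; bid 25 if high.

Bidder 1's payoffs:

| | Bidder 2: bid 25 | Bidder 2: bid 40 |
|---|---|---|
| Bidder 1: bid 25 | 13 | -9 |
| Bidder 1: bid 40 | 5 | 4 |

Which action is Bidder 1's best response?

Compute Bidder 1's expected payoff for each action, taking the expectation over Bidder 2's type.
E[bid 25] = 0.3·(13) + 0.5·(-9) + 0.2·(13) = 2
E[bid 40] = 0.3·(5) + 0.5·(4) + 0.2·(5) = 4.5
Best response: bid 40 (4.5 is the largest).

bid 40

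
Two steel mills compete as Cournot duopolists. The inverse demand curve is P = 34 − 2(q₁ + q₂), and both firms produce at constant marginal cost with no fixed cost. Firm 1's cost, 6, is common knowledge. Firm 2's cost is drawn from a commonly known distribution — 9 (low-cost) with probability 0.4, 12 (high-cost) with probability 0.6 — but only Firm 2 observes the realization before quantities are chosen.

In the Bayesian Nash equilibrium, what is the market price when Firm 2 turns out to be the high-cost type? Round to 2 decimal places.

Type-c best response for Firm 2: q₂(c) = (34 − c)/4 − q₁/2.
Firm 1 maximizes expected profit; its first-order condition is 34 − 4q₁ − 2E[q₂] − 6 = 0.
Substituting E[q₂] and solving: E[c₂] = 10.8, so q₁ = (34 − 2·6 + 10.8)/6 = 5.46667.
q₂(high-cost) = 2.76667, so P = 34 − 2·(5.46667 + 2.76667) = 17.5333.

17.53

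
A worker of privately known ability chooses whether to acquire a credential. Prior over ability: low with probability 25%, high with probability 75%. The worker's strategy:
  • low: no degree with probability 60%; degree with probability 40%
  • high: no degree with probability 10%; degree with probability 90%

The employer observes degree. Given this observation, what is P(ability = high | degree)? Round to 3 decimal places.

Apply Bayes' rule using the sender's strategy as the likelihood.
P(degree) = 0.25·0.4 + 0.75·0.9 = 0.775
P(high | degree) = (0.75·0.9) / 0.775 = 0.675 / 0.775 = 0.870968

0.871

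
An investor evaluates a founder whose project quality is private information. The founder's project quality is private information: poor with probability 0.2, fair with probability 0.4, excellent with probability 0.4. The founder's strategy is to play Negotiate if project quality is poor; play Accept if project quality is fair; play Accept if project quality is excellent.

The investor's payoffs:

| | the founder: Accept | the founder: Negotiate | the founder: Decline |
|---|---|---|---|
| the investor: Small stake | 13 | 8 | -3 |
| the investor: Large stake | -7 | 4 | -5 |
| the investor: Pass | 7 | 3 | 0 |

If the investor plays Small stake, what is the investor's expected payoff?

12

E[Small stake] = 0.2·8 + 0.4·13 + 0.4·13 = 1.6 + 5.2 + 5.2 = 12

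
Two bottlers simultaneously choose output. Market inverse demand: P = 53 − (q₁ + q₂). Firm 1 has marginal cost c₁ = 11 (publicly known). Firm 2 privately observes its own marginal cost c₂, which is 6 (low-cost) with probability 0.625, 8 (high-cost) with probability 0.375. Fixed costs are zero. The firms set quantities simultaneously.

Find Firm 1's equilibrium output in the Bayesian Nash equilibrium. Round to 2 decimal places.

Firm 2 with cost c maximizes (53 − (q₁+q₂) − c)·q₂, giving q₂(c) = (53 − c − q₁)/2.
E[c₂] = 0.625·6 + 0.375·8 = 6.75
Firm 1's FOC against E[q₂] yields q₁ = (53 − 2·11 + E[c₂])/3 = (53 − 22 + 6.75)/3 = 12.5833.

12.58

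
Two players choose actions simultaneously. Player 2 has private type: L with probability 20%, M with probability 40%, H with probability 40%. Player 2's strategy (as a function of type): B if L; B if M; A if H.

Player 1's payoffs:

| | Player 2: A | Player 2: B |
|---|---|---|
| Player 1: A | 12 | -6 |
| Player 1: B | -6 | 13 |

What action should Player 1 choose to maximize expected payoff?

Compute Player 1's expected payoff for each action, taking the expectation over Player 2's type.
E[A] = 0.2·(-6) + 0.4·(-6) + 0.4·(12) = 1.2
E[B] = 0.2·(13) + 0.4·(13) + 0.4·(-6) = 5.4
Best response: B (5.4 is the largest).

B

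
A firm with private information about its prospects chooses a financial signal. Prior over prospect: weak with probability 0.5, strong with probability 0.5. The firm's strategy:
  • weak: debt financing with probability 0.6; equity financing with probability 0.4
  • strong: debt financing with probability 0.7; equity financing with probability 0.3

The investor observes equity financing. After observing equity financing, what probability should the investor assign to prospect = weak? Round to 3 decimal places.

Apply Bayes' rule using the sender's strategy as the likelihood.
P(equity financing) = 0.5·0.4 + 0.5·0.3 = 0.35
P(weak | equity financing) = (0.5·0.4) / 0.35 = 0.2 / 0.35 = 0.571429

0.571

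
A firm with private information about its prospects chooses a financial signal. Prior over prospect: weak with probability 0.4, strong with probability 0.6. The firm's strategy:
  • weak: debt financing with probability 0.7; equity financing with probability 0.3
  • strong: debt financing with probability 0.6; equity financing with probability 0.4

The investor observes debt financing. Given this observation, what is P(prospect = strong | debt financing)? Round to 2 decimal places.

P(debt financing) = 0.4·0.7 + 0.6·0.6 = 0.64
P(strong | debt financing) = (0.6·0.6) / 0.64 = 0.36 / 0.64 = 0.5625

0.56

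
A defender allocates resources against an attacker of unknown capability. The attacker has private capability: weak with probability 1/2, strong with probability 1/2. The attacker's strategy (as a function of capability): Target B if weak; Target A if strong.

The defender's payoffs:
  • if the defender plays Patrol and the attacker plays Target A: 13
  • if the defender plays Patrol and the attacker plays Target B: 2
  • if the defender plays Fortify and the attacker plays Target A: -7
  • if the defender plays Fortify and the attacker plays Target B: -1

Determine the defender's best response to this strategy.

Patrol

Compute the defender's expected payoff for each action, taking the expectation over the attacker's type.
E[Patrol] = 1/2·(2) + 1/2·(13) = 15/2
E[Fortify] = 1/2·(-1) + 1/2·(-7) = -4
Best response: Patrol (15/2 is the largest).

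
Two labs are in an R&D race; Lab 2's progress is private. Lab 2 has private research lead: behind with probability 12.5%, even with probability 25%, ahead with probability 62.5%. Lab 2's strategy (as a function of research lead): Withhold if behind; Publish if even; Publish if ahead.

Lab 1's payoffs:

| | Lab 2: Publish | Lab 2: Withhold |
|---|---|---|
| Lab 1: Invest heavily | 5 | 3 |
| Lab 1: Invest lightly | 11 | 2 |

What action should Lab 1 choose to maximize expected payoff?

Compute Lab 1's expected payoff for each action, taking the expectation over Lab 2's type.
E[Invest heavily] = 0.125·(3) + 0.25·(5) + 0.625·(5) = 4.75
E[Invest lightly] = 0.125·(2) + 0.25·(11) + 0.625·(11) = 9.875
Best response: Invest lightly (9.875 is the largest).

Invest lightly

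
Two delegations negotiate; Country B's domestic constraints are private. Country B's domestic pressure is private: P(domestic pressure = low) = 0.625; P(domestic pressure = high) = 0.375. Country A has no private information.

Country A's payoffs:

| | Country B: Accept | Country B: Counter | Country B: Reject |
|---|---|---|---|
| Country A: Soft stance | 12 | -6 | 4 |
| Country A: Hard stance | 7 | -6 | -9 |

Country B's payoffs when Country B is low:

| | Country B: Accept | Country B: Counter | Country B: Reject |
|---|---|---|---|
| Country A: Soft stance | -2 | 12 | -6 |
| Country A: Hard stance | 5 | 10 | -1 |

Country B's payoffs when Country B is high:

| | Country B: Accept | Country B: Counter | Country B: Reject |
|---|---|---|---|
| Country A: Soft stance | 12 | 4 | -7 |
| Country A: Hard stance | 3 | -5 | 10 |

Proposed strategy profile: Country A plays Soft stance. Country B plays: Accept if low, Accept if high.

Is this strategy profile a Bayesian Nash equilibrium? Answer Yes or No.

Country A plays Soft stance: E[Soft stance] = 0.625·(12) + 0.375·(12) = 12; E[Hard stance] = 7. Best-responding. ✓
Country B (domestic pressure low), facing Soft stance: Accept gives -2, Counter gives 12, Reject gives -6. Proposed Accept is not best — profitable deviation exists. ✗
Country B (domestic pressure high), facing Soft stance: Accept gives 12, Counter gives 4, Reject gives -7. Proposed Accept is best. ✓

No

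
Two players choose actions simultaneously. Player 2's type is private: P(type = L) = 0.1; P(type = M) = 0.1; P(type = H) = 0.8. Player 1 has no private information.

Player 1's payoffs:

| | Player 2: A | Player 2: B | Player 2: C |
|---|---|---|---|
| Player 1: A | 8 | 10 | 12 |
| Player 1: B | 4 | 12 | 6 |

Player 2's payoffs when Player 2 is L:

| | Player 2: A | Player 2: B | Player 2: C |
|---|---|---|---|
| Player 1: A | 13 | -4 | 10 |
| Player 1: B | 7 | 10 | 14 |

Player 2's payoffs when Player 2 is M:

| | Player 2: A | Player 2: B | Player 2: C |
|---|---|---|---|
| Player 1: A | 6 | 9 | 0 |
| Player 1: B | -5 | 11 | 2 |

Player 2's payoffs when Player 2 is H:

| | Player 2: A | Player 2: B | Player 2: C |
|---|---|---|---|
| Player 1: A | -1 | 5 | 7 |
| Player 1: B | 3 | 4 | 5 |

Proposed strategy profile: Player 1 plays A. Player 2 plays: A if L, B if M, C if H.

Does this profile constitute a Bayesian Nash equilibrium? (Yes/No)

Player 1 plays A: E[A] = 0.1·(8) + 0.1·(10) + 0.8·(12) = 11.4; E[B] = 6.4. Best-responding. ✓
Player 2 (type L), facing A: A gives 13, B gives -4, C gives 10. Proposed A is best. ✓
Player 2 (type M), facing A: A gives 6, B gives 9, C gives 0. Proposed B is best. ✓
Player 2 (type H), facing A: A gives -1, B gives 5, C gives 7. Proposed C is best. ✓

Yes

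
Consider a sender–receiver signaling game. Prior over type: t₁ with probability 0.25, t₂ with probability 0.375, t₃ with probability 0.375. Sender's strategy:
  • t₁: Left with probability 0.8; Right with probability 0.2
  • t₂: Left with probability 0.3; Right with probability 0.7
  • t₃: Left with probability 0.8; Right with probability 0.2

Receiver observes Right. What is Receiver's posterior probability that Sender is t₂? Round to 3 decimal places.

0.677

P(Right) = 0.25·0.2 + 0.375·0.7 + 0.375·0.2 = 0.3875
P(t₂ | Right) = (0.375·0.7) / 0.3875 = 0.2625 / 0.3875 = 0.677419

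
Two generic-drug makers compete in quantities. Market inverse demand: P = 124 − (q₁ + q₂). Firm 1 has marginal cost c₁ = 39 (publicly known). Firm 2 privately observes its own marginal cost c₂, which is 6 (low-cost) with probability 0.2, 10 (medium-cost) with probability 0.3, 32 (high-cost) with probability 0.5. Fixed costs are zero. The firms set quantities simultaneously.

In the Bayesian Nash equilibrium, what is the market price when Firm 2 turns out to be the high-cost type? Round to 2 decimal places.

Each type of Firm 2 best-responds to q₁; Firm 1 best-responds to the expected q₂ over Firm 2's types.
Firm 2 with cost c maximizes (124 − (q₁+q₂) − c)·q₂, giving q₂(c) = (124 − c − q₁)/2.
E[c₂] = 0.2·6 + 0.3·10 + 0.5·32 = 20.2
Firm 1's FOC against E[q₂] yields q₁ = (124 − 2·39 + E[c₂])/3 = (124 − 78 + 20.2)/3 = 22.0667.
q₂(high-cost) = 34.9667, so P = 124 − (22.0667 + 34.9667) = 66.9667.

66.97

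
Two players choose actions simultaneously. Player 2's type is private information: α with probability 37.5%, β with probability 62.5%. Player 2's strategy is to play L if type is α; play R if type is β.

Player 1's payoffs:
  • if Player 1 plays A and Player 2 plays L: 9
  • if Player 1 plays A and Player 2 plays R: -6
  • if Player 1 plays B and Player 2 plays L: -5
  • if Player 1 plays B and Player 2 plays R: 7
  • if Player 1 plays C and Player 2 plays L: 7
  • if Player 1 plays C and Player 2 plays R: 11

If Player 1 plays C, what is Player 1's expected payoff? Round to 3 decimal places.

9.500

Take the expectation over Player 2's type, weighting each type's action by its prior probability.
E[C] = 0.375·7 + 0.625·11 = 2.625 + 6.875 = 9.5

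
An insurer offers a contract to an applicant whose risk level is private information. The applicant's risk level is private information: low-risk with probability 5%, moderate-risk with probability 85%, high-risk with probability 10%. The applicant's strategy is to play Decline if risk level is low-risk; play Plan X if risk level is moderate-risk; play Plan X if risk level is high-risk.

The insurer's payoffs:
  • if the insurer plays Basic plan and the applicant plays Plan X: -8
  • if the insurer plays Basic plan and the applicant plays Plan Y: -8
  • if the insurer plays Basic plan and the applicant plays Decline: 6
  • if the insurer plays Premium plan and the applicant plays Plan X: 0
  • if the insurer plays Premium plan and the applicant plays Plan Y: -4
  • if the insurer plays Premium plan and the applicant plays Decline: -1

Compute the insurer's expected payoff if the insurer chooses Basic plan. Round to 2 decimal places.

-7.30

E[Basic plan] = 0.05·6 + 0.85·(-8) + 0.1·(-8) = 0.3 + (-6.8) + (-0.8) = -7.3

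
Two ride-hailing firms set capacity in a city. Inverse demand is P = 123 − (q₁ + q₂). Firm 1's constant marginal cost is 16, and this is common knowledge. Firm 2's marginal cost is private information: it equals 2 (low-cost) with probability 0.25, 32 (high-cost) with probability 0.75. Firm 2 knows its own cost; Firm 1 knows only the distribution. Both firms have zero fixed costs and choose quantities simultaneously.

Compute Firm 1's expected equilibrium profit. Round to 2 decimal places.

1482.25

Firm 2 with cost c maximizes (123 − (q₁+q₂) − c)·q₂, giving q₂(c) = (123 − c − q₁)/2.
E[c₂] = 0.25·2 + 0.75·32 = 24.5
Firm 1's FOC against E[q₂] yields q₁ = (123 − 2·16 + E[c₂])/3 = (123 − 32 + 24.5)/3 = 38.5.
E[P] = 123 − (q₁ + E[q₂]) = 54.5; Firm 1's expected profit = (E[P] − 16)·q₁ = (54.5 − 16)·38.5 = 1482.25.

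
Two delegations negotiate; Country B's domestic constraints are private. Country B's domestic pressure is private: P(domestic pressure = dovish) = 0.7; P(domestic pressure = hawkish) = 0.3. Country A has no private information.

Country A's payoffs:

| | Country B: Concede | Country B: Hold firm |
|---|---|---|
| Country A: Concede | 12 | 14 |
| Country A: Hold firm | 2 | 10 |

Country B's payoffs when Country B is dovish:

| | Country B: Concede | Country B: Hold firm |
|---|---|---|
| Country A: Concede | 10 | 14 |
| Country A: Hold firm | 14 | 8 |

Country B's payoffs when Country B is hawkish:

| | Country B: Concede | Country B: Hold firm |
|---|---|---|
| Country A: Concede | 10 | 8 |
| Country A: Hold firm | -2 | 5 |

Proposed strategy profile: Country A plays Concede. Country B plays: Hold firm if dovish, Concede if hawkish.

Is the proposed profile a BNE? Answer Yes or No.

Yes

Country A plays Concede: E[Concede] = 0.7·(14) + 0.3·(12) = 13.4; E[Hold firm] = 7.6. Best-responding. ✓
Country B (domestic pressure dovish), facing Concede: Concede gives 10, Hold firm gives 14. Proposed Hold firm is best. ✓
Country B (domestic pressure hawkish), facing Concede: Concede gives 10, Hold firm gives 8. Proposed Concede is best. ✓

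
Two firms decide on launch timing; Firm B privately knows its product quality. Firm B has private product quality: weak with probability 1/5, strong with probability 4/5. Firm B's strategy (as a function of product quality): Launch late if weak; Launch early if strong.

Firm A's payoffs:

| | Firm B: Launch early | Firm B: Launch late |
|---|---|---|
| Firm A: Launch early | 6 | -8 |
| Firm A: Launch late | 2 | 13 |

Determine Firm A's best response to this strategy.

Launch late

E[Launch early] = 1/5·(-8) + 4/5·(6) = 16/5
E[Launch late] = 1/5·(13) + 4/5·(2) = 21/5
Best response: Launch late (21/5 is the largest).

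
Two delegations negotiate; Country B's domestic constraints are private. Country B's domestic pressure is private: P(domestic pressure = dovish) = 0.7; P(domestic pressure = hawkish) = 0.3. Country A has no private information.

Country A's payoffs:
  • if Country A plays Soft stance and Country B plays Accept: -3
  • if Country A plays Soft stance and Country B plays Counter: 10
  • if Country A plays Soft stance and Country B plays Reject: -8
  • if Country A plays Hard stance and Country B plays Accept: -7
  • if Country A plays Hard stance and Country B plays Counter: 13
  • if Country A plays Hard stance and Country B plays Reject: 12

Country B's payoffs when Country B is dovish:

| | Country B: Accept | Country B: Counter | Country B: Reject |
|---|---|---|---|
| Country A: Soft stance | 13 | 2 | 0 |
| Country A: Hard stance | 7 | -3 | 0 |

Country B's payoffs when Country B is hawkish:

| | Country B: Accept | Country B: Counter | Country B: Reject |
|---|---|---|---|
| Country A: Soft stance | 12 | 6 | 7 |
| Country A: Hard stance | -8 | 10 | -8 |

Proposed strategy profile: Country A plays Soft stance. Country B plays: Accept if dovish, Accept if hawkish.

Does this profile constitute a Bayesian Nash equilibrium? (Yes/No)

Country A plays Soft stance: E[Soft stance] = 0.7·(-3) + 0.3·(-3) = -3; E[Hard stance] = -7. Best-responding. ✓
Country B (domestic pressure dovish), facing Soft stance: Accept gives 13, Counter gives 2, Reject gives 0. Proposed Accept is best. ✓
Country B (domestic pressure hawkish), facing Soft stance: Accept gives 12, Counter gives 6, Reject gives 7. Proposed Accept is best. ✓

Yes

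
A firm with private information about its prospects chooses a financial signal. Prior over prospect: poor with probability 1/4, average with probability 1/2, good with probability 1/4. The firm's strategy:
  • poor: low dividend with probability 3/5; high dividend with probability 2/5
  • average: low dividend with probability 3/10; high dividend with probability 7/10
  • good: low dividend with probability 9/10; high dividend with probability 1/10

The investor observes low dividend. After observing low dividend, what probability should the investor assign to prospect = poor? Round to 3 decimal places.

P(low dividend) = (1/4)·(3/5) + (1/2)·(3/10) + (1/4)·(9/10) = 21/40
P(poor | low dividend) = ((1/4)·(3/5)) / (21/40) = (3/20) / (21/40) = 2/7

0.286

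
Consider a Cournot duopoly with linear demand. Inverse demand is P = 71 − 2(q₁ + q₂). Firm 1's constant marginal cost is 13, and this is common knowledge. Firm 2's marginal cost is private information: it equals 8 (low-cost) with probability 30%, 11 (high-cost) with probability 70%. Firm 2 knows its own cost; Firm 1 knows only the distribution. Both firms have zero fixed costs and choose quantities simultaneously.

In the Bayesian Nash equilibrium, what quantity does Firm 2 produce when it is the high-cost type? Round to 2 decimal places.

Each type of Firm 2 best-responds to q₁; Firm 1 best-responds to the expected q₂ over Firm 2's types.
Firm 2 with cost c maximizes (71 − 2(q₁+q₂) − c)·q₂, giving q₂(c) = (71 − c − 2q₁)/4.
E[c₂] = 0.3·8 + 0.7·11 = 10.1
Firm 1's FOC against E[q₂] yields q₁ = (71 − 2·13 + E[c₂])/6 = (71 − 26 + 10.1)/6 = 9.18333.
q₂(high-cost) = (71 − 11 − 2·9.18333)/4 = 10.4083.

10.41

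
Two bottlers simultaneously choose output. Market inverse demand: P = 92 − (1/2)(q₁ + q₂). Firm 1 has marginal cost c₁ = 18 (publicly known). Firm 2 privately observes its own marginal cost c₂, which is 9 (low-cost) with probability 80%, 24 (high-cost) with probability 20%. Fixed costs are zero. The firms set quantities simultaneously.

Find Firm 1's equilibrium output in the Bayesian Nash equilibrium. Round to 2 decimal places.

Firm 2 with cost c maximizes (92 − (1/2)(q₁+q₂) − c)·q₂, giving q₂(c) = (92 − c − (1/2)q₁).
E[c₂] = 0.8·9 + 0.2·24 = 12
Firm 1's FOC against E[q₂] yields q₁ = (92 − 2·18 + E[c₂])/(3/2) = (92 − 36 + 12)/(3/2) = 45.3333.

45.33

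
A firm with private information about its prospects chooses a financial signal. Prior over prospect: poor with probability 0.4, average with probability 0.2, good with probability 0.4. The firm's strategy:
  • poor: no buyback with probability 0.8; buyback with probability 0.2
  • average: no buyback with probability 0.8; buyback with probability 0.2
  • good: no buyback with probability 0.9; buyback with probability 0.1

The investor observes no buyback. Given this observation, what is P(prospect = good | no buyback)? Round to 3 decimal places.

0.429

Apply Bayes' rule using the sender's strategy as the likelihood.
P(no buyback) = 0.4·0.8 + 0.2·0.8 + 0.4·0.9 = 0.84
P(good | no buyback) = (0.4·0.9) / 0.84 = 0.36 / 0.84 = 0.428571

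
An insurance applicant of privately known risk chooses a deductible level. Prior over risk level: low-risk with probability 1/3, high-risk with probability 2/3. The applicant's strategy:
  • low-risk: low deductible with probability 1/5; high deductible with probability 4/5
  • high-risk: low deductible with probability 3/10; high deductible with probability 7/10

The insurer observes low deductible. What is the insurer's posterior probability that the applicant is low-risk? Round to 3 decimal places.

P(low deductible) = (1/3)·(1/5) + (2/3)·(3/10) = 4/15
P(low-risk | low deductible) = ((1/3)·(1/5)) / (4/15) = (1/15) / (4/15) = 1/4

0.250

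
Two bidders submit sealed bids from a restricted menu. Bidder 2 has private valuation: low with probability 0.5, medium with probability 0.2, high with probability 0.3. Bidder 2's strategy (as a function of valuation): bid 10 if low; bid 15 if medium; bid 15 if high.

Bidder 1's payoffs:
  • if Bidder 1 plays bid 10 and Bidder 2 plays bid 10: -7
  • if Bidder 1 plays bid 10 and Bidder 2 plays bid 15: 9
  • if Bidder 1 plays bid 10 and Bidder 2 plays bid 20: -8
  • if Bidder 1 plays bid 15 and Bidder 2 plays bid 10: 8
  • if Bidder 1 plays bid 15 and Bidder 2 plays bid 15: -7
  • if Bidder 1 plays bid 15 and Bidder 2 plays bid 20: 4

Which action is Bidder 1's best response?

Compute Bidder 1's expected payoff for each action, taking the expectation over Bidder 2's type.
E[bid 10] = 0.5·(-7) + 0.2·(9) + 0.3·(9) = 1
E[bid 15] = 0.5·(8) + 0.2·(-7) + 0.3·(-7) = 0.5
Best response: bid 10 (1 is the largest).

bid 10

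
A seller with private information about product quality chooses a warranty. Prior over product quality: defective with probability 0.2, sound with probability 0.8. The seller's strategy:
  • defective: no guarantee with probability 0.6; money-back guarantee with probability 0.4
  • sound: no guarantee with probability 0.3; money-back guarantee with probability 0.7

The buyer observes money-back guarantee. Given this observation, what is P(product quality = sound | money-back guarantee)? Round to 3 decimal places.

P(money-back guarantee) = 0.2·0.4 + 0.8·0.7 = 0.64
P(sound | money-back guarantee) = (0.8·0.7) / 0.64 = 0.56 / 0.64 = 0.875

0.875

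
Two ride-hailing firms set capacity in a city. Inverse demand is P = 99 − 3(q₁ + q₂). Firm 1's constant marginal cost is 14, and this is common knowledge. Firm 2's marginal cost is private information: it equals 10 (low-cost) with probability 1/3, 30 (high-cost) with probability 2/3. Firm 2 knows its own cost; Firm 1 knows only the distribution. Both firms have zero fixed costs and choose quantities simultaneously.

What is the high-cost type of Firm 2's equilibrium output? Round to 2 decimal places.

Type-c best response for Firm 2: q₂(c) = (99 − c)/6 − q₁/2.
Firm 1 maximizes expected profit; its first-order condition is 99 − 6q₁ − 3E[q₂] − 14 = 0.
Substituting E[q₂] and solving: E[c₂] = 23.3333, so q₁ = (99 − 2·14 + 23.3333)/9 = 10.4815.
q₂(high-cost) = (99 − 30 − 3·10.4815)/6 = 6.25926.

6.26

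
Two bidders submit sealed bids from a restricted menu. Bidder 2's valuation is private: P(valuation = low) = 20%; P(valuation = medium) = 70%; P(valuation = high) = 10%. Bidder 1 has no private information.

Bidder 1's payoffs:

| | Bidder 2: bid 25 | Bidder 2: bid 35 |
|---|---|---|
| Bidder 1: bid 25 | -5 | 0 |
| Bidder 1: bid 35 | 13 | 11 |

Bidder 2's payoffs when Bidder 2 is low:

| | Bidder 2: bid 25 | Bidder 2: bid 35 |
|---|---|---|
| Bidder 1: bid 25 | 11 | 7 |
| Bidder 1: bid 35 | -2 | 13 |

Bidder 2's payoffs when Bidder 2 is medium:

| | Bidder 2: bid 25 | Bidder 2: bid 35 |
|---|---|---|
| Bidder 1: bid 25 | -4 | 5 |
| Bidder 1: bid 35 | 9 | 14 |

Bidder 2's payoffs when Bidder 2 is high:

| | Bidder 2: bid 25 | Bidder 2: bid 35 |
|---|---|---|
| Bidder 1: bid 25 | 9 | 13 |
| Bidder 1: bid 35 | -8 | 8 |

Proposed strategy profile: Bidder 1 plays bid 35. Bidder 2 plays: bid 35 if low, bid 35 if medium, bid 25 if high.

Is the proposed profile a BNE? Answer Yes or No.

Bidder 1 plays bid 35: E[bid 35] = 0.2·(11) + 0.7·(11) + 0.1·(13) = 11.2; E[bid 25] = -0.5. Best-responding. ✓
Bidder 2 (valuation low), facing bid 35: bid 25 gives -2, bid 35 gives 13. Proposed bid 35 is best. ✓
Bidder 2 (valuation medium), facing bid 35: bid 25 gives 9, bid 35 gives 14. Proposed bid 35 is best. ✓
Bidder 2 (valuation high), facing bid 35: bid 25 gives -8, bid 35 gives 8. Proposed bid 25 is not best — profitable deviation exists. ✗

No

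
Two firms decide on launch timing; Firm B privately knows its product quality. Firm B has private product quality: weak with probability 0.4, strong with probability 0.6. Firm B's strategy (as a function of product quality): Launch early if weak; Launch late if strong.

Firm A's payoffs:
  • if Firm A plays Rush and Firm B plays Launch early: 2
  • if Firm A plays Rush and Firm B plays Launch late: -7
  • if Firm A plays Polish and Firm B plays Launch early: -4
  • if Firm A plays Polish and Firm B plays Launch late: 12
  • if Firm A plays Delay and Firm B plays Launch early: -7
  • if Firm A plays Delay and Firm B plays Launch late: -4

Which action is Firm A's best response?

Polish

E[Rush] = 0.4·(2) + 0.6·(-7) = -3.4
E[Polish] = 0.4·(-4) + 0.6·(12) = 5.6
E[Delay] = 0.4·(-7) + 0.6·(-4) = -5.2
Best response: Polish (5.6 is the largest).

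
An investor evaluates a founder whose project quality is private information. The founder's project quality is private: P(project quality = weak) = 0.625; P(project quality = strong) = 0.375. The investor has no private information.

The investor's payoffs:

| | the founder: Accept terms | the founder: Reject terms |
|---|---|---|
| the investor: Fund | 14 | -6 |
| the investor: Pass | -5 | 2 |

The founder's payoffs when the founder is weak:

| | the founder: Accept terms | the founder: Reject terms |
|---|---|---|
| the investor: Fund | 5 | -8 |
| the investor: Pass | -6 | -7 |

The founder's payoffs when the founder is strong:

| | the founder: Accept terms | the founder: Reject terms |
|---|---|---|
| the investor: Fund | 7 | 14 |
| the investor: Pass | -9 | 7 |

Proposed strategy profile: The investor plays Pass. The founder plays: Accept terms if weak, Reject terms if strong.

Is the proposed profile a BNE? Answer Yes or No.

A profile is a BNE iff every type of every player is best-responding given beliefs about the other side.
The investor plays Pass: E[Pass] = 0.625·(-5) + 0.375·(2) = -2.375; E[Fund] = 6.5. Not best-responding. ✗
The founder (project quality weak), facing Pass: Accept terms gives -6, Reject terms gives -7. Proposed Accept terms is best. ✓
The founder (project quality strong), facing Pass: Accept terms gives -9, Reject terms gives 7. Proposed Reject terms is best. ✓

No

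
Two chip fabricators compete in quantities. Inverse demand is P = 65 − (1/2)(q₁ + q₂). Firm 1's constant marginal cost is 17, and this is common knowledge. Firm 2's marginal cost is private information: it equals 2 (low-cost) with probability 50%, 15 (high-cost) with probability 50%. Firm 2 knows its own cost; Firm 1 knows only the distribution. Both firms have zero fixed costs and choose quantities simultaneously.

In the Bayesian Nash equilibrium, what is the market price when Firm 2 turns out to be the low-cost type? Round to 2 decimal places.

26.92

Type-c best response for Firm 2: q₂(c) = (65 − c) − q₁/2.
Firm 1 maximizes expected profit; its first-order condition is 65 − q₁ − (1/2)E[q₂] − 17 = 0.
Substituting E[q₂] and solving: E[c₂] = 8.5, so q₁ = (65 − 2·17 + 8.5)/(3/2) = 26.3333.
q₂(low-cost) = 49.8333, so P = 65 − (1/2)·(26.3333 + 49.8333) = 26.9167.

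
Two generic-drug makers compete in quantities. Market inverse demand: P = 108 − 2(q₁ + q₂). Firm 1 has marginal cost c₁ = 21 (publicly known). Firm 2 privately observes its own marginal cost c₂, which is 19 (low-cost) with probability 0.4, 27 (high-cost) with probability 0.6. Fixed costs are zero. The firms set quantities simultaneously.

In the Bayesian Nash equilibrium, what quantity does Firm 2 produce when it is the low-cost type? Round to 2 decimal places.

Type-c best response for Firm 2: q₂(c) = (108 − c)/4 − q₁/2.
Firm 1 maximizes expected profit; its first-order condition is 108 − 4q₁ − 2E[q₂] − 21 = 0.
Substituting E[q₂] and solving: E[c₂] = 23.8, so q₁ = (108 − 2·21 + 23.8)/6 = 14.9667.
q₂(low-cost) = (108 − 19 − 2·14.9667)/4 = 14.7667.

14.77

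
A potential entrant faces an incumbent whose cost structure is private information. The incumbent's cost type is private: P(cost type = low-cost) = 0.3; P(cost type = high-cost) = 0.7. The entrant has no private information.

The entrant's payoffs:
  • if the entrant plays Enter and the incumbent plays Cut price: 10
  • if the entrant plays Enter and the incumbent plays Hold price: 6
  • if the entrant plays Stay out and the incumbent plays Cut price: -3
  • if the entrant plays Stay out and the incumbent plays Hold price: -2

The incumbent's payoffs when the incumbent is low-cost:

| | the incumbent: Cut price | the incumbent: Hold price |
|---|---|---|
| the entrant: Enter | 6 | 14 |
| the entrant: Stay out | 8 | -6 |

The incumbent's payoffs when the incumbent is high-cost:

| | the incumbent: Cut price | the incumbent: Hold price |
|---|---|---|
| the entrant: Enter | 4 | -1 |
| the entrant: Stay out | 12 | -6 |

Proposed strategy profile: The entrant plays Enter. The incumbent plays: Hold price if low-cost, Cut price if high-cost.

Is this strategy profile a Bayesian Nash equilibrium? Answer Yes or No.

The entrant plays Enter: E[Enter] = 0.3·(6) + 0.7·(10) = 8.8; E[Stay out] = -2.7. Best-responding. ✓
The incumbent (cost type low-cost), facing Enter: Cut price gives 6, Hold price gives 14. Proposed Hold price is best. ✓
The incumbent (cost type high-cost), facing Enter: Cut price gives 4, Hold price gives -1. Proposed Cut price is best. ✓

Yes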